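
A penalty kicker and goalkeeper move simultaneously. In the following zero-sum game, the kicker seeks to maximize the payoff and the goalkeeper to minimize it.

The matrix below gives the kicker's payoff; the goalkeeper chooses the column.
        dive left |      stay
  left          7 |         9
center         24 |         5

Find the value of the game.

181/21

Row minima are 7 and 5, so the kicker's maximin is 7; column maxima are 24 and 9, so the goalkeeper's minimax is 9. These differ, so the equilibrium is in mixed strategies.
Let the kicker play left with probability p. The goalkeeper is indifferent when 7p + 24(1−p) = 9p + 5(1−p), giving p = 19/21.
Let the goalkeeper play dive left with probability q. The kicker is indifferent when 7q + 9(1−q) = 24q + 5(1−q), giving q = 4/21.
The value is 7·(4/21) + (9)·(17/21) = 181/21.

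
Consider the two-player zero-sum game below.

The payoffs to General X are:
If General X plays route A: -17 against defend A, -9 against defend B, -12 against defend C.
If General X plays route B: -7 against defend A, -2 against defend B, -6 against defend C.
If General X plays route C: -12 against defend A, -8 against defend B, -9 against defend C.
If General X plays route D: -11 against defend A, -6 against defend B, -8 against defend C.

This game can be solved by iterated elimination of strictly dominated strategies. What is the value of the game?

-7

Column defend C is strictly dominated by defend A for General Y (-17<-12, -7<-6, -12<-9, -11<-8); eliminate defend C.
Column defend B is strictly dominated by defend A for General Y (-17<-9, -7<-2, -12<-8, -11<-6); eliminate defend B.
Row route D is strictly dominated by row route B (-7>-11); eliminate route D.
Row route C is strictly dominated by row route B (-7>-12); eliminate route C.
Row route A is strictly dominated by row route B (-7>-17); eliminate route A.
Only (route B, defend A) remains, with payoff -7.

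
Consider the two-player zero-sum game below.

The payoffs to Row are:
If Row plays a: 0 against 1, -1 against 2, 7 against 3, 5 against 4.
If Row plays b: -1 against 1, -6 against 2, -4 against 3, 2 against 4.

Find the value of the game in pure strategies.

Row minima: -1, -6 → Row's maximin is -1.
Column maxima: 0, -1, 7, 5 → Column's minimax is -1.
They coincide at (a, 2), so the value is -1.

-1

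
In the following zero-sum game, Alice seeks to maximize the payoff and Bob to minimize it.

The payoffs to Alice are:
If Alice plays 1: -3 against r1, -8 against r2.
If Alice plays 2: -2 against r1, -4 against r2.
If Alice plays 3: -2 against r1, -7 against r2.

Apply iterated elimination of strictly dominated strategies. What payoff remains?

Row 1 is strictly dominated by row 2 (-2>-3, -4>-8); eliminate 1.
Column r1 is strictly dominated by r2 for Bob (-4<-2, -7<-2); eliminate r1.
Row 3 is strictly dominated by row 2 (-4>-7); eliminate 3.
Only (2, r2) remains, with payoff -4.

-4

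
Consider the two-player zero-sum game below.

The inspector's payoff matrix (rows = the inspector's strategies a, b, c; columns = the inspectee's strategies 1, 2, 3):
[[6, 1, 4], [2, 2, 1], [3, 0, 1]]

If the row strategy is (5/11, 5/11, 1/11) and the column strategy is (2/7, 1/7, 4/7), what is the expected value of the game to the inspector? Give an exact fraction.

205/77

Against (2/7, 1/7, 4/7), each row's expected payoff is a: 29/7; b: 10/7; c: 10/7.
Taking the (5/11, 5/11, 1/11)-weighted average: (5/11)·(29/7) + (5/11)·(10/7) + (1/11)·(10/7) = 205/77.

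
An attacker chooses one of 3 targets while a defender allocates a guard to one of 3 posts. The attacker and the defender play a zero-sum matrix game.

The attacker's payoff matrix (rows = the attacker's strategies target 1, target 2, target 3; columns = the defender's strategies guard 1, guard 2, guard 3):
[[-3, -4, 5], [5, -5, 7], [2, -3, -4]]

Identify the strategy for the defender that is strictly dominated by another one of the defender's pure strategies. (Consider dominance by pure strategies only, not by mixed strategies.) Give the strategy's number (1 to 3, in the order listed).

1

The defender prefers columns that give the attacker less. Compare guard 1 with guard 2: -4 < -3, -5 < 5, -3 < 2.
So guard 2 strictly dominates guard 1 for the defender; guard 1 is strictly dominated.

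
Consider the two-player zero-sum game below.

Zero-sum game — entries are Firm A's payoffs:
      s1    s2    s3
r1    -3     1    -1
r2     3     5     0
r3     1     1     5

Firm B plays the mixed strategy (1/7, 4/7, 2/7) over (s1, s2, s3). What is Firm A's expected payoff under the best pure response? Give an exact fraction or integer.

23/7

r1: (-3)·(1/7) + (1)·(4/7) + (-1)·(2/7) = -1/7.
r2: (3)·(1/7) + (5)·(4/7) + (0)·(2/7) = 23/7.
r3: (1)·(1/7) + (1)·(4/7) + (5)·(2/7) = 15/7.
The best pure response is r2 with expected payoff 23/7.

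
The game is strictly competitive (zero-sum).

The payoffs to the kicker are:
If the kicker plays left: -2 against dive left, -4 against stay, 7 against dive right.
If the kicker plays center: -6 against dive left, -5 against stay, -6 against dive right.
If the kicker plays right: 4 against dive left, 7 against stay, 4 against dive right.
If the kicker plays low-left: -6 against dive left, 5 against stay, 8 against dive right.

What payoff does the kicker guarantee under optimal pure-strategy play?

4

Row minima: -4, -6, 4, -6 → the kicker's maximin is 4.
Column maxima: 4, 7, 8 → the goalkeeper's minimax is 4.
They coincide at (right, dive left), so the value is 4.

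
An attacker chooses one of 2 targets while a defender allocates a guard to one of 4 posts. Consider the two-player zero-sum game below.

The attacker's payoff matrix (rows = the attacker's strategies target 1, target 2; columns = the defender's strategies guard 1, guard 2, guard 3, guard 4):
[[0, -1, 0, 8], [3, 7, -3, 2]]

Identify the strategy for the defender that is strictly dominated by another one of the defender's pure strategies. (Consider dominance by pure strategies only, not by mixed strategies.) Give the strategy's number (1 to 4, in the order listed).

The defender prefers columns that give the attacker less. Compare guard 4 with guard 3: 0 < 8, -3 < 2.
So guard 3 strictly dominates guard 4 for the defender; guard 4 is strictly dominated.

4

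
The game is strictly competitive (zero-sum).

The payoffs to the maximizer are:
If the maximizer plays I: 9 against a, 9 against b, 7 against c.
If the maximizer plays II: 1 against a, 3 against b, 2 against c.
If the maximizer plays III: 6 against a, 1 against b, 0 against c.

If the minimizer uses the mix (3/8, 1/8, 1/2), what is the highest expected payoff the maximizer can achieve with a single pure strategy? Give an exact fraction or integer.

I: (9)·(3/8) + (9)·(1/8) + (7)·(1/2) = 8.
II: (1)·(3/8) + (3)·(1/8) + (2)·(1/2) = 7/4.
III: (6)·(3/8) + (1)·(1/8) + (0)·(1/2) = 19/8.
The best pure response is I with expected payoff 8.

8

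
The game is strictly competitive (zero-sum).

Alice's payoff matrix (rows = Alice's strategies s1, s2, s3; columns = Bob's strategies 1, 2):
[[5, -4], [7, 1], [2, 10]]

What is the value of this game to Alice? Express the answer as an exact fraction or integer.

34/7

Row s1 is strictly dominated by row s2, so Alice never plays it.
The remaining 2×2 game on (s2, s3) × (1, 2) has no saddle point. Let Alice play s2 with probability p; indifference gives 7p + 2(1−p) = p + 10(1−p), so p = 4/7.
Similarly Bob's optimal q on 1 is 9/14, and the value is 7·(9/14) + (1)·(5/14) = 34/7.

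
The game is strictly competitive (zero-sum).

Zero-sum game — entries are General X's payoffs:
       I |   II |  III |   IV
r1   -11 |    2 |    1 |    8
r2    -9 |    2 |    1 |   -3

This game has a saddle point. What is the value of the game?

Row minima: -11, -9 → General X's maximin is -9.
Column maxima: -9, 2, 1, 8 → General Y's minimax is -9.
They coincide at (r2, I), so the value is -9.

-9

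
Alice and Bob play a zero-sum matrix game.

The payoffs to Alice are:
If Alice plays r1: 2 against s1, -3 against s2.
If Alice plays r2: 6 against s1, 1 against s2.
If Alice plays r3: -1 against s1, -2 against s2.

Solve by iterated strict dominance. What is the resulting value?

1

Column s1 is strictly dominated by s2 for Bob (-3<2, 1<6, -2<-1); eliminate s1.
Row r3 is strictly dominated by row r2 (1>-2); eliminate r3.
Row r1 is strictly dominated by row r2 (1>-3); eliminate r1.
Only (r2, s2) remains, with payoff 1.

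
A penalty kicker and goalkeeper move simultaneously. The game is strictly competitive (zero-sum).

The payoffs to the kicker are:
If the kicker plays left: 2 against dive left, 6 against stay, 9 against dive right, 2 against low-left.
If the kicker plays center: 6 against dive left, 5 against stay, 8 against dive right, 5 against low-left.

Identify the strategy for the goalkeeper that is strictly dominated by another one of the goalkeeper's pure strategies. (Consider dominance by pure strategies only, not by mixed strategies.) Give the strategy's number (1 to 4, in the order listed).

The goalkeeper prefers columns that give the kicker less. Compare dive right with dive left: 2 < 9, 6 < 8.
So dive left strictly dominates dive right for the goalkeeper; dive right is strictly dominated.

3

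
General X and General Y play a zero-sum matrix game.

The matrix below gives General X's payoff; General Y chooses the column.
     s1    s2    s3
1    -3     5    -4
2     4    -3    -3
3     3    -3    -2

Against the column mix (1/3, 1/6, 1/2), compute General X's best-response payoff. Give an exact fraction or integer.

-1/2

1: (-3)·(1/3) + (5)·(1/6) + (-4)·(1/2) = -13/6.
2: (4)·(1/3) + (-3)·(1/6) + (-3)·(1/2) = -2/3.
3: (3)·(1/3) + (-3)·(1/6) + (-2)·(1/2) = -1/2.
The best pure response is 3 with expected payoff -1/2.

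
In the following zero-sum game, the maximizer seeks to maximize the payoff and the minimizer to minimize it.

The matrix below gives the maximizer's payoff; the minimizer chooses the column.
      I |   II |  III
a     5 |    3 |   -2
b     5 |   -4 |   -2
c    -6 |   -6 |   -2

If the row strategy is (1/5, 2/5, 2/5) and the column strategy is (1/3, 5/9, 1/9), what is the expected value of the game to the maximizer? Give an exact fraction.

Against (1/3, 5/9, 1/9), each row's expected payoff is a: 28/9; b: -7/9; c: -50/9.
Taking the (1/5, 2/5, 2/5)-weighted average: (1/5)·(28/9) + (2/5)·(-7/9) + (2/5)·(-50/9) = -86/45.

-86/45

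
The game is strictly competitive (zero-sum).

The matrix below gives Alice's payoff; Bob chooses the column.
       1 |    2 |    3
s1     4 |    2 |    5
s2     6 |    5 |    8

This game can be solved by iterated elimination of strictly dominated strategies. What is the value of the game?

Column 1 is strictly dominated by 2 for Bob (2<4, 5<6); eliminate 1.
Column 3 is strictly dominated by 2 for Bob (2<5, 5<8); eliminate 3.
Row s1 is strictly dominated by row s2 (5>2); eliminate s1.
Only (s2, 2) remains, with payoff 5.

5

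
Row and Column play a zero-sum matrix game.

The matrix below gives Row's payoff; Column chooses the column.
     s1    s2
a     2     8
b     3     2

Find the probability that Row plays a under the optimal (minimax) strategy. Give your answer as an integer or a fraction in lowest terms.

Row minima are 2 and 2, so Row's maximin is 2; column maxima are 3 and 8, so Column's minimax is 3. These differ, so the equilibrium is in mixed strategies.
Let Row play a with probability p. Column is indifferent when 2p + 3(1−p) = 8p + 2(1−p), giving p = 1/7.

1/7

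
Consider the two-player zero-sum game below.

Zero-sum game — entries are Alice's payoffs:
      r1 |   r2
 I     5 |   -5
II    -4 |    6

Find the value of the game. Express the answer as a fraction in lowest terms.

Row minima are -5 and -4, so Alice's maximin is -4; column maxima are 5 and 6, so Bob's minimax is 5. These differ, so the equilibrium is in mixed strategies.
Let Alice play I with probability p. Bob is indifferent when 5p − 4(1−p) = −5p + 6(1−p), giving p = 1/2.
Let Bob play r1 with probability q. Alice is indifferent when 5q − 5(1−q) = −4q + 6(1−q), giving q = 11/20.
The value is 5·(11/20) + (-5)·(9/20) = 1/2.

1/2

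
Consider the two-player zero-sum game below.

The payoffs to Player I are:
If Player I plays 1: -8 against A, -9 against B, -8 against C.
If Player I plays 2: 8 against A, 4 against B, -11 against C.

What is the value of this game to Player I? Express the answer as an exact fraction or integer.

-131/16

Column A is strictly dominated by B for Player II (it gives Player I more in every row).
The remaining 2×2 game on (1, 2) × (B, C) has no saddle point. Let Player I play 1 with probability p; indifference gives −9p + 4(1−p) = −8p − 11(1−p), so p = 15/16.
Similarly Player II's optimal q on B is 3/16, and the value is -9·(3/16) + (-8)·(13/16) = -131/16.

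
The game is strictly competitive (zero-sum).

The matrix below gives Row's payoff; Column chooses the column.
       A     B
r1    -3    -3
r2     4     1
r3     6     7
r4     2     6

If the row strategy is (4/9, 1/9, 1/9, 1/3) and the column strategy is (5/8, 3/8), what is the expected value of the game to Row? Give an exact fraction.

Against (5/8, 3/8), each row's expected payoff is r1: -3; r2: 23/8; r3: 51/8; r4: 7/2.
Taking the (4/9, 1/9, 1/9, 1/3)-weighted average: (4/9)·(-3) + (1/9)·(23/8) + (1/9)·(51/8) + (1/3)·(7/2) = 31/36.

31/36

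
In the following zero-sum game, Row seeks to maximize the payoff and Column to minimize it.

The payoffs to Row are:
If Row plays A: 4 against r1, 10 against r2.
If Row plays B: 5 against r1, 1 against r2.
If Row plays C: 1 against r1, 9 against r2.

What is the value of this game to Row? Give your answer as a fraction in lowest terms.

Row C is strictly dominated by row A, so Row never plays it.
The remaining 2×2 game on (A, B) × (r1, r2) has no saddle point. Let Row play A with probability p; indifference gives 4p + 5(1−p) = 10p + (1−p), so p = 2/5.
Similarly Column's optimal q on r1 is 9/10, and the value is 4·(9/10) + (10)·(1/10) = 23/5.

23/5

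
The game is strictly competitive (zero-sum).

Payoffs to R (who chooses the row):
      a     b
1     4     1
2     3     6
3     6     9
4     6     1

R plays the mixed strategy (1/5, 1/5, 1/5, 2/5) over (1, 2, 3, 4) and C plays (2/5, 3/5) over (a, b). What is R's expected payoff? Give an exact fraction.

Against (2/5, 3/5), each row's expected payoff is 1: 11/5; 2: 24/5; 3: 39/5; 4: 3.
Taking the (1/5, 1/5, 1/5, 2/5)-weighted average: (1/5)·(11/5) + (1/5)·(24/5) + (1/5)·(39/5) + (2/5)·(3) = 104/25.

104/25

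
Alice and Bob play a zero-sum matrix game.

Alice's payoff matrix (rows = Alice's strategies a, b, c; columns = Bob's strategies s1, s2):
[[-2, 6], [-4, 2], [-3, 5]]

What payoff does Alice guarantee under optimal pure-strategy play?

-2

Row minima: -2, -4, -3 → Alice's maximin is -2.
Column maxima: -2, 6 → Bob's minimax is -2.
They coincide at (a, s1), so the value is -2.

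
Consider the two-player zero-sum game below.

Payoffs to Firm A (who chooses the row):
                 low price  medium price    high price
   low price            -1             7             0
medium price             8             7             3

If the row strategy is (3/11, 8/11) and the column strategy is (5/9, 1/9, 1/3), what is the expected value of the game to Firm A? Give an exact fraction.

Against (5/9, 1/9, 1/3), each row's expected payoff is low price: 2/9; medium price: 56/9.
Taking the (3/11, 8/11)-weighted average: (3/11)·(2/9) + (8/11)·(56/9) = 454/99.

454/99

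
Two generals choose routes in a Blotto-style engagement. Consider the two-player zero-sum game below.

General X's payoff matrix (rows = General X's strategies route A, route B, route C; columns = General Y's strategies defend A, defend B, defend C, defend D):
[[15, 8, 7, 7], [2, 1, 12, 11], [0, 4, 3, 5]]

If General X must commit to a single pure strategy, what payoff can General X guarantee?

The worst-case payoff for each row is route A: 7, route B: 1, route C: 0.
The best of these is 7.

7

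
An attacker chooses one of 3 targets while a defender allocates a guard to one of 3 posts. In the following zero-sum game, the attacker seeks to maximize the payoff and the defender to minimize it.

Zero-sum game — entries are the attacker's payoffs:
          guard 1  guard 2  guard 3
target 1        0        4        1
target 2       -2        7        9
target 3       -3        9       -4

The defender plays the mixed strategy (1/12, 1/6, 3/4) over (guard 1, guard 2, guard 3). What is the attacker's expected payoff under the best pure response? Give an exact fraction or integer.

31/4

target 1: (0)·(1/12) + (4)·(1/6) + (1)·(3/4) = 17/12.
target 2: (-2)·(1/12) + (7)·(1/6) + (9)·(3/4) = 31/4.
target 3: (-3)·(1/12) + (9)·(1/6) + (-4)·(3/4) = -7/4.
The best pure response is target 2 with expected payoff 31/4.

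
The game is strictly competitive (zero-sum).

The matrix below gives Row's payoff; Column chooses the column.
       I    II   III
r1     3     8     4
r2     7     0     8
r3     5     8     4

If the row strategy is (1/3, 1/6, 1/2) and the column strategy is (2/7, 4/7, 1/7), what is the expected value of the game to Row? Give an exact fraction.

Against (2/7, 4/7, 1/7), each row's expected payoff is r1: 6; r2: 22/7; r3: 46/7.
Taking the (1/3, 1/6, 1/2)-weighted average: (1/3)·(6) + (1/6)·(22/7) + (1/2)·(46/7) = 122/21.

122/21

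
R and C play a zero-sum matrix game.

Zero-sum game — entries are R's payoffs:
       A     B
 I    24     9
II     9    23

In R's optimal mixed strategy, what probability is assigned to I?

14/29

Row minima are 9 and 9, so R's maximin is 9; column maxima are 24 and 23, so C's minimax is 23. These differ, so the equilibrium is in mixed strategies.
Let R play I with probability p. C is indifferent when 24p + 9(1−p) = 9p + 23(1−p), giving p = 14/29.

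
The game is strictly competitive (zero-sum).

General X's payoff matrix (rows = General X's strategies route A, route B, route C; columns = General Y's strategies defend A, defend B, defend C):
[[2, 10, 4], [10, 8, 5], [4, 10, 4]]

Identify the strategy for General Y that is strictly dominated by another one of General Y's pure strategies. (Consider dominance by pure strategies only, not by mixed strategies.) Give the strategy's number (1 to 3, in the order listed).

General Y prefers columns that give General X less. Compare defend B with defend C: 4 < 10, 5 < 8, 4 < 10.
So defend C strictly dominates defend B for General Y; defend B is strictly dominated.

2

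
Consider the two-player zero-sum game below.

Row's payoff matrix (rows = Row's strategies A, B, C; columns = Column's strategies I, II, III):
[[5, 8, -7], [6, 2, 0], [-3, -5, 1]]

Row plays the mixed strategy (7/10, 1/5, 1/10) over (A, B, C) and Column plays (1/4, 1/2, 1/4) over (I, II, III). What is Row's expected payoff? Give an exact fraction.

Against (1/4, 1/2, 1/4), each row's expected payoff is A: 7/2; B: 5/2; C: -3.
Taking the (7/10, 1/5, 1/10)-weighted average: (7/10)·(7/2) + (1/5)·(5/2) + (1/10)·(-3) = 53/20.

53/20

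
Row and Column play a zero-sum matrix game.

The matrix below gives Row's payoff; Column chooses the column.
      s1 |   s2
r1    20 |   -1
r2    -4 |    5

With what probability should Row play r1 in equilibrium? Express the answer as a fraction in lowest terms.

3/10

Row minima are -1 and -4, so Row's maximin is -1; column maxima are 20 and 5, so Column's minimax is 5. These differ, so the equilibrium is in mixed strategies.
Let Row play r1 with probability p. Column is indifferent when 20p − 4(1−p) = −p + 5(1−p), giving p = 3/10.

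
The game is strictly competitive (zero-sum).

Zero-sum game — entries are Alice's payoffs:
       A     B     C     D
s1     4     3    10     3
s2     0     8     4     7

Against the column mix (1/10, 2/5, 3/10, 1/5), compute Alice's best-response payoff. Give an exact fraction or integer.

s1: (4)·(1/10) + (3)·(2/5) + (10)·(3/10) + (3)·(1/5) = 26/5.
s2: (0)·(1/10) + (8)·(2/5) + (4)·(3/10) + (7)·(1/5) = 29/5.
The best pure response is s2 with expected payoff 29/5.

29/5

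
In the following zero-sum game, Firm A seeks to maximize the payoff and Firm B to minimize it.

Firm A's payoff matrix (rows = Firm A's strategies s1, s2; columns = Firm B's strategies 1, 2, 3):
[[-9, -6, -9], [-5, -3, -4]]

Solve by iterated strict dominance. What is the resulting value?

Row s1 is strictly dominated by row s2 (-5>-9, -3>-6, -4>-9); eliminate s1.
Column 3 is strictly dominated by 1 for Firm B (-5<-4); eliminate 3.
Column 2 is strictly dominated by 1 for Firm B (-5<-3); eliminate 2.
Only (s2, 1) remains, with payoff -5.

-5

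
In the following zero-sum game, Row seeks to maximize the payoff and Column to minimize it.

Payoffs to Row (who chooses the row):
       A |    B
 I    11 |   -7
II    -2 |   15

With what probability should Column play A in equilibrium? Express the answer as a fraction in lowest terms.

22/35

Row minima are -7 and -2, so Row's maximin is -2; column maxima are 11 and 15, so Column's minimax is 11. These differ, so the equilibrium is in mixed strategies.
Let Column play A with probability q. Row is indifferent when 11q − 7(1−q) = −2q + 15(1−q), giving q = 22/35.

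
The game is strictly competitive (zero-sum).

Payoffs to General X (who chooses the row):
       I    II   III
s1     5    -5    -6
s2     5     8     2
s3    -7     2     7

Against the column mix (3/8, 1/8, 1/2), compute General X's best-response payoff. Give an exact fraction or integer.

s1: (5)·(3/8) + (-5)·(1/8) + (-6)·(1/2) = -7/4.
s2: (5)·(3/8) + (8)·(1/8) + (2)·(1/2) = 31/8.
s3: (-7)·(3/8) + (2)·(1/8) + (7)·(1/2) = 9/8.
The best pure response is s2 with expected payoff 31/8.

31/8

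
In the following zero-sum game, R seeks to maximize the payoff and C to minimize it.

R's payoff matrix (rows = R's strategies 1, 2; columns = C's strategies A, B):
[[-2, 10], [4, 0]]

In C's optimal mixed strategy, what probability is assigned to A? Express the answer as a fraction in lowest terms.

5/8

Row minima are -2 and 0, so R's maximin is 0; column maxima are 4 and 10, so C's minimax is 4. These differ, so the equilibrium is in mixed strategies.
Let C play A with probability q. R is indifferent when −2q + 10(1−q) = 4q, giving q = 5/8.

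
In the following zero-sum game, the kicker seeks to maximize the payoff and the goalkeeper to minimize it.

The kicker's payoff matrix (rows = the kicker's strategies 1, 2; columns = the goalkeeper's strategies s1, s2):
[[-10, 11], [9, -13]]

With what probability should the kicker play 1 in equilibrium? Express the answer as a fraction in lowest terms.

22/43

Row minima are -10 and -13, so the kicker's maximin is -10; column maxima are 9 and 11, so the goalkeeper's minimax is 9. These differ, so the equilibrium is in mixed strategies.
Let the kicker play 1 with probability p. The goalkeeper is indifferent when −10p + 9(1−p) = 11p − 13(1−p), giving p = 22/43.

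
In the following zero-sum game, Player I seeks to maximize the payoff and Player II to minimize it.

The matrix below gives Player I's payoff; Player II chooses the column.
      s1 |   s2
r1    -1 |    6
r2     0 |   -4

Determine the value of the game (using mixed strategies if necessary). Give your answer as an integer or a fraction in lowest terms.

Row minima are -1 and -4, so Player I's maximin is -1; column maxima are 0 and 6, so Player II's minimax is 0. These differ, so the equilibrium is in mixed strategies.
Let Player I play r1 with probability p. Player II is indifferent when −p = 6p − 4(1−p), giving p = 4/11.
Let Player II play s1 with probability q. Player I is indifferent when −q + 6(1−q) = −4(1−q), giving q = 10/11.
The value is -1·(10/11) + (6)·(1/11) = -4/11.

-4/11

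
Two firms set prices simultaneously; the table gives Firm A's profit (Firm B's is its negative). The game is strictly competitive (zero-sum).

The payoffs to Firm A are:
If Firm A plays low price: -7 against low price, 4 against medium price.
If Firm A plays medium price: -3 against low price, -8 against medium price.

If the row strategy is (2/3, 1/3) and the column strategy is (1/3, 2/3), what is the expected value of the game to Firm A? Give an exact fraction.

Against (1/3, 2/3), each row's expected payoff is low price: 1/3; medium price: -19/3.
Taking the (2/3, 1/3)-weighted average: (2/3)·(1/3) + (1/3)·(-19/3) = -17/9.

-17/9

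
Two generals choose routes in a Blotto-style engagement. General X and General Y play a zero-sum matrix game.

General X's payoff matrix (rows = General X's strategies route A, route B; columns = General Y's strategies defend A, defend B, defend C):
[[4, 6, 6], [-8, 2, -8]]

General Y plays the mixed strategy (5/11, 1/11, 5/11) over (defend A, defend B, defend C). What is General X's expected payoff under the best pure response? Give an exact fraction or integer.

56/11

route A: (4)·(5/11) + (6)·(1/11) + (6)·(5/11) = 56/11.
route B: (-8)·(5/11) + (2)·(1/11) + (-8)·(5/11) = -78/11.
The best pure response is route A with expected payoff 56/11.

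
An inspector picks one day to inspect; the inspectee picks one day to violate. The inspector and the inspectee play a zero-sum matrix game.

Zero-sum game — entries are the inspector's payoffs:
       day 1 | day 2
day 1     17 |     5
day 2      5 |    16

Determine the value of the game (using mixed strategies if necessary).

Row minima are 5 and 5, so the inspector's maximin is 5; column maxima are 17 and 16, so the inspectee's minimax is 16. These differ, so the equilibrium is in mixed strategies.
Let the inspector play day 1 with probability p. The inspectee is indifferent when 17p + 5(1−p) = 5p + 16(1−p), giving p = 11/23.
Let the inspectee play day 1 with probability q. The inspector is indifferent when 17q + 5(1−q) = 5q + 16(1−q), giving q = 11/23.
The value is 17·(11/23) + (5)·(12/23) = 247/23.

247/23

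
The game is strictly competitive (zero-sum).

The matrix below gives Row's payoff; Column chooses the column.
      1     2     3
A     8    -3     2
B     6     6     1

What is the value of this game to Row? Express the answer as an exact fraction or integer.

Column 1 is strictly dominated by 3 for Column (it gives Row more in every row).
The remaining 2×2 game on (A, B) × (2, 3) has no saddle point. Let Row play A with probability p; indifference gives −3p + 6(1−p) = 2p + (1−p), so p = 1/2.
Similarly Column's optimal q on 2 is 1/10, and the value is -3·(1/10) + (2)·(9/10) = 3/2.

3/2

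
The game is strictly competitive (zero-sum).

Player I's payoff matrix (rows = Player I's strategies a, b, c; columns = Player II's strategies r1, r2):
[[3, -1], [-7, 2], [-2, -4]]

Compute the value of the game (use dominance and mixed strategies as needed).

Row c is strictly dominated by row a, so Player I never plays it.
The remaining 2×2 game on (a, b) × (r1, r2) has no saddle point. Let Player I play a with probability p; indifference gives 3p − 7(1−p) = −p + 2(1−p), so p = 9/13.
Similarly Player II's optimal q on r1 is 3/13, and the value is 3·(3/13) + (-1)·(10/13) = -1/13.

-1/13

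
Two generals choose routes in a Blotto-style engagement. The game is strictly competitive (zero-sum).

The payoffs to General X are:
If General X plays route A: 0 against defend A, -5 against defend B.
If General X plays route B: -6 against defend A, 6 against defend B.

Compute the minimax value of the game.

Row minima are -5 and -6, so General X's maximin is -5; column maxima are 0 and 6, so General Y's minimax is 0. These differ, so the equilibrium is in mixed strategies.
Let General X play route A with probability p. General Y is indifferent when −6(1−p) = −5p + 6(1−p), giving p = 12/17.
Let General Y play defend A with probability q. General X is indifferent when −5(1−q) = −6q + 6(1−q), giving q = 11/17.
The value is 0·(11/17) + (-5)·(6/17) = -30/17.

-30/17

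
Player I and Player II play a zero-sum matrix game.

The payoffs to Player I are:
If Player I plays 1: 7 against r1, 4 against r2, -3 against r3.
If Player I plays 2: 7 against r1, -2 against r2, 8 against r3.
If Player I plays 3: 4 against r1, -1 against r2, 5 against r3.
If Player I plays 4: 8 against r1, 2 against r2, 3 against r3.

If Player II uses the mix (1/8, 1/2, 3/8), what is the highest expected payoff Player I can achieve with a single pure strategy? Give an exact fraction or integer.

25/8

1: (7)·(1/8) + (4)·(1/2) + (-3)·(3/8) = 7/4.
2: (7)·(1/8) + (-2)·(1/2) + (8)·(3/8) = 23/8.
3: (4)·(1/8) + (-1)·(1/2) + (5)·(3/8) = 15/8.
4: (8)·(1/8) + (2)·(1/2) + (3)·(3/8) = 25/8.
The best pure response is 4 with expected payoff 25/8.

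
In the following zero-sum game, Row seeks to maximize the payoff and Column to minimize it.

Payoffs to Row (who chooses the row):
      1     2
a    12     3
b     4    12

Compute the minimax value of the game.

Row minima are 3 and 4, so Row's maximin is 4; column maxima are 12 and 12, so Column's minimax is 12. These differ, so the equilibrium is in mixed strategies.
Let Row play a with probability p. Column is indifferent when 12p + 4(1−p) = 3p + 12(1−p), giving p = 8/17.
Let Column play 1 with probability q. Row is indifferent when 12q + 3(1−q) = 4q + 12(1−q), giving q = 9/17.
The value is 12·(9/17) + (3)·(8/17) = 132/17.

132/17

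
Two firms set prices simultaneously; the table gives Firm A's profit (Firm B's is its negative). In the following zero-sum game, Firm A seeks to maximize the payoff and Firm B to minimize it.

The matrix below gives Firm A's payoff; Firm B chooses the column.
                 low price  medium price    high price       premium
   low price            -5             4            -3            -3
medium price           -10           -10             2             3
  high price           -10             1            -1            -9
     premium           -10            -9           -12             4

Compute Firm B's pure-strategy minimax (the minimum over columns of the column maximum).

-5

The worst case (largest entry) in each column is low price: -5, medium price: 4, high price: 2, premium: 4.
The best (smallest) of these is -5.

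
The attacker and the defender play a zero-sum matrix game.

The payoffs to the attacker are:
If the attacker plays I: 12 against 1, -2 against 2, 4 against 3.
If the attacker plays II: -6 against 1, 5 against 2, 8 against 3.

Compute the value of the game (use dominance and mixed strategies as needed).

Column 3 is strictly dominated by 2 for the defender (it gives the attacker more in every row).
The remaining 2×2 game on (I, II) × (1, 2) has no saddle point. Let the attacker play I with probability p; indifference gives 12p − 6(1−p) = −2p + 5(1−p), so p = 11/25.
Similarly the defender's optimal q on 1 is 7/25, and the value is 12·(7/25) + (-2)·(18/25) = 48/25.

48/25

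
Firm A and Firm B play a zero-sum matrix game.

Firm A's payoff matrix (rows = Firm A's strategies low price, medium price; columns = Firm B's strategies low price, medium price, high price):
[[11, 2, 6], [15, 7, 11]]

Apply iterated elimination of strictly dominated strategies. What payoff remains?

Row low price is strictly dominated by row medium price (15>11, 7>2, 11>6); eliminate low price.
Column high price is strictly dominated by medium price for Firm B (7<11); eliminate high price.
Column low price is strictly dominated by medium price for Firm B (7<15); eliminate low price.
Only (medium price, medium price) remains, with payoff 7.

7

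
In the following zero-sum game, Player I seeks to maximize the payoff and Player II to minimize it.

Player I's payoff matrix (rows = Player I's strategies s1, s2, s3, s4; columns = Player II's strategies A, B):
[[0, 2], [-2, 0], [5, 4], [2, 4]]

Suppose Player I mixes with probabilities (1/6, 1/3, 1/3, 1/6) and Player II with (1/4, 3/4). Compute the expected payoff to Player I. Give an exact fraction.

25/12

Against (1/4, 3/4), each row's expected payoff is s1: 3/2; s2: -1/2; s3: 17/4; s4: 7/2.
Taking the (1/6, 1/3, 1/3, 1/6)-weighted average: (1/6)·(3/2) + (1/3)·(-1/2) + (1/3)·(17/4) + (1/6)·(7/2) = 25/12.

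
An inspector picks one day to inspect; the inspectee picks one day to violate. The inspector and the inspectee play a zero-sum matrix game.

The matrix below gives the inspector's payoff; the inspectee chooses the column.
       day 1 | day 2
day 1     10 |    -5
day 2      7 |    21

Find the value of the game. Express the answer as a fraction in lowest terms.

Row minima are -5 and 7, so the inspector's maximin is 7; column maxima are 10 and 21, so the inspectee's minimax is 10. These differ, so the equilibrium is in mixed strategies.
Let the inspector play day 1 with probability p. The inspectee is indifferent when 10p + 7(1−p) = −5p + 21(1−p), giving p = 14/29.
Let the inspectee play day 1 with probability q. The inspector is indifferent when 10q − 5(1−q) = 7q + 21(1−q), giving q = 26/29.
The value is 10·(26/29) + (-5)·(3/29) = 245/29.

245/29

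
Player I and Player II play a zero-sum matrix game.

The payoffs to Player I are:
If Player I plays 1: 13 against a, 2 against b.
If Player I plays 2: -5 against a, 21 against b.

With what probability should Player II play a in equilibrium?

Row minima are 2 and -5, so Player I's maximin is 2; column maxima are 13 and 21, so Player II's minimax is 13. These differ, so the equilibrium is in mixed strategies.
Let Player II play a with probability q. Player I is indifferent when 13q + 2(1−q) = −5q + 21(1−q), giving q = 19/37.

19/37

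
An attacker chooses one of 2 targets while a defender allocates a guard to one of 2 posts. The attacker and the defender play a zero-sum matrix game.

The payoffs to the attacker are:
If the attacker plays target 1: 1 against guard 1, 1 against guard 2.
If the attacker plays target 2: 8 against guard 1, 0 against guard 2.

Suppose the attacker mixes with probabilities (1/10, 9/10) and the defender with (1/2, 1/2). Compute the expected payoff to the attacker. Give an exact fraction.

37/10

Against (1/2, 1/2), each row's expected payoff is target 1: 1; target 2: 4.
Taking the (1/10, 9/10)-weighted average: (1/10)·(1) + (9/10)·(4) = 37/10.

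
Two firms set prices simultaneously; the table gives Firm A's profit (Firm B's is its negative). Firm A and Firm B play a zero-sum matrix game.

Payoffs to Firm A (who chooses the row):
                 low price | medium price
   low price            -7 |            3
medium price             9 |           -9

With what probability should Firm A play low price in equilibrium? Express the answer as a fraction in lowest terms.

Row minima are -7 and -9, so Firm A's maximin is -7; column maxima are 9 and 3, so Firm B's minimax is 3. These differ, so the equilibrium is in mixed strategies.
Let Firm A play low price with probability p. Firm B is indifferent when −7p + 9(1−p) = 3p − 9(1−p), giving p = 9/14.

9/14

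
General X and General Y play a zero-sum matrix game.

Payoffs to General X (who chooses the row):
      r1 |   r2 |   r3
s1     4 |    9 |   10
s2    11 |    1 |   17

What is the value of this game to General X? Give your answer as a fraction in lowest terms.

19/3

Column r3 is strictly dominated by r1 for General Y (it gives General X more in every row).
The remaining 2×2 game on (s1, s2) × (r1, r2) has no saddle point. Let General X play s1 with probability p; indifference gives 4p + 11(1−p) = 9p + (1−p), so p = 2/3.
Similarly General Y's optimal q on r1 is 8/15, and the value is 4·(8/15) + (9)·(7/15) = 19/3.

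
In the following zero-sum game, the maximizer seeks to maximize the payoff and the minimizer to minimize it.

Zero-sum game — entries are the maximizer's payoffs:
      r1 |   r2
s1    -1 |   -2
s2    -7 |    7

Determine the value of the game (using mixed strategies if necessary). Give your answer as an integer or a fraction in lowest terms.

-7/5

Row minima are -2 and -7, so the maximizer's maximin is -2; column maxima are -1 and 7, so the minimizer's minimax is -1. These differ, so the equilibrium is in mixed strategies.
Let the maximizer play s1 with probability p. The minimizer is indifferent when −p − 7(1−p) = −2p + 7(1−p), giving p = 14/15.
Let the minimizer play r1 with probability q. The maximizer is indifferent when −q − 2(1−q) = −7q + 7(1−q), giving q = 3/5.
The value is -1·(3/5) + (-2)·(2/5) = -7/5.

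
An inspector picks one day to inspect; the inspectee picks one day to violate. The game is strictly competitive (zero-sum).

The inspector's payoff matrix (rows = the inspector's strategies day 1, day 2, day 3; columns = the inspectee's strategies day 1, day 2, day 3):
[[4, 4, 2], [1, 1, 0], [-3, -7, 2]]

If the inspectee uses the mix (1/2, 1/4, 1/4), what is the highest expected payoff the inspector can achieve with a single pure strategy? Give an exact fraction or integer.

day 1: (4)·(1/2) + (4)·(1/4) + (2)·(1/4) = 7/2.
day 2: (1)·(1/2) + (1)·(1/4) + (0)·(1/4) = 3/4.
day 3: (-3)·(1/2) + (-7)·(1/4) + (2)·(1/4) = -11/4.
The best pure response is day 1 with expected payoff 7/2.

7/2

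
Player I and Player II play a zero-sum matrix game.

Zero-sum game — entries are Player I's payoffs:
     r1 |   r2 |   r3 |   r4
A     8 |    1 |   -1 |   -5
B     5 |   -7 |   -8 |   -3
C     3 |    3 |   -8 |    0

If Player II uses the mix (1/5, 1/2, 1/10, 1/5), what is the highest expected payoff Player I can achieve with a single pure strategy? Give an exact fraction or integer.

A: (8)·(1/5) + (1)·(1/2) + (-1)·(1/10) + (-5)·(1/5) = 1.
B: (5)·(1/5) + (-7)·(1/2) + (-8)·(1/10) + (-3)·(1/5) = -39/10.
C: (3)·(1/5) + (3)·(1/2) + (-8)·(1/10) + (0)·(1/5) = 13/10.
The best pure response is C with expected payoff 13/10.

13/10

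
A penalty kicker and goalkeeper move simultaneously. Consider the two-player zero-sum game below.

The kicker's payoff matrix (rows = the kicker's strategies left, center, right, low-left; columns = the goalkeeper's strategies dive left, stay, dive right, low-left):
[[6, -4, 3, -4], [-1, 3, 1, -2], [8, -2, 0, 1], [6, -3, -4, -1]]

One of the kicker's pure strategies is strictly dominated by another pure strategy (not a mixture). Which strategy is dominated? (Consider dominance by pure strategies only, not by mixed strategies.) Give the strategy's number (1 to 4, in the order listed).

Compare low-left with right: 8 > 6, -2 > -3, 0 > -4, 1 > -1.
So right strictly dominates low-left for the kicker; low-left is strictly dominated.

4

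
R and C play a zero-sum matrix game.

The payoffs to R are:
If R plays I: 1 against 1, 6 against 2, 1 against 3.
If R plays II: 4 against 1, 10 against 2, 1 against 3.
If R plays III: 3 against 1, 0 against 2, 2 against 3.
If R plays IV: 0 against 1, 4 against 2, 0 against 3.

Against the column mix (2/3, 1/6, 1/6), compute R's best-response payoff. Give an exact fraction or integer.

9/2

I: (1)·(2/3) + (6)·(1/6) + (1)·(1/6) = 11/6.
II: (4)·(2/3) + (10)·(1/6) + (1)·(1/6) = 9/2.
III: (3)·(2/3) + (0)·(1/6) + (2)·(1/6) = 7/3.
IV: (0)·(2/3) + (4)·(1/6) + (0)·(1/6) = 2/3.
The best pure response is II with expected payoff 9/2.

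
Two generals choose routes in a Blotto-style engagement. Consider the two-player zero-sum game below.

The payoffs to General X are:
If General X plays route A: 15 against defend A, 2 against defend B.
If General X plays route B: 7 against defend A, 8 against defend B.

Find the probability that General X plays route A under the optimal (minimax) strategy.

Row minima are 2 and 7, so General X's maximin is 7; column maxima are 15 and 8, so General Y's minimax is 8. These differ, so the equilibrium is in mixed strategies.
Let General X play route A with probability p. General Y is indifferent when 15p + 7(1−p) = 2p + 8(1−p), giving p = 1/14.

1/14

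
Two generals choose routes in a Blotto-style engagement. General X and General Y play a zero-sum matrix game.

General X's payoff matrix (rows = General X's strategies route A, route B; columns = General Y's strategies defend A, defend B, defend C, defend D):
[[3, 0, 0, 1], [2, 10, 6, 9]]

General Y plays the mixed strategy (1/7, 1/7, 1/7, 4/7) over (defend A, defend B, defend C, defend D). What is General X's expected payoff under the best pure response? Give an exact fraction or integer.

route A: (3)·(1/7) + (0)·(1/7) + (0)·(1/7) + (1)·(4/7) = 1.
route B: (2)·(1/7) + (10)·(1/7) + (6)·(1/7) + (9)·(4/7) = 54/7.
The best pure response is route B with expected payoff 54/7.

54/7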